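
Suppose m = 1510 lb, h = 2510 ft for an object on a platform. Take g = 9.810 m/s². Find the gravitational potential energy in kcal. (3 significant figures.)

1230 kcal

PE is given directly by: PE = mgh.
m = 1510 lb = 684.9 kg; h = 2510 ft = 765.0 m; g = 9.810 m/s².
PE = 5.140×10^6 J
5.140×10^6 J × (1 kcal / 4184 J) = 1229 kcal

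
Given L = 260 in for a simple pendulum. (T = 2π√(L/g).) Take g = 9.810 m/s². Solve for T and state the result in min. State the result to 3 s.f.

T is given directly by: T = 2π√(L/g).
L = 260 in = 6.604 m; g = 9.810 m/s².
T = 5.155 s
5.155 s × (1 min / 60.00 s) = 0.08592 min

0.0859 min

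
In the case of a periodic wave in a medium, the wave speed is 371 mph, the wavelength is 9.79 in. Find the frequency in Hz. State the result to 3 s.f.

667 Hz

Rearranging v = f·λ for f: f = v/λ.
v = 371 mph = 165.9 m/s; λ = 9.79 in = 0.2487 m.
f = 667.0 Hz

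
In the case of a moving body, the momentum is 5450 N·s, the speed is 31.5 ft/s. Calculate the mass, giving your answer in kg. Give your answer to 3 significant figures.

568 kg

Rearranging p = m·v for m: m = p/v.
p = 5450 N·s = 5450 kg·m/s; v = 31.5 ft/s = 9.601 m/s.
m = 567.6 kg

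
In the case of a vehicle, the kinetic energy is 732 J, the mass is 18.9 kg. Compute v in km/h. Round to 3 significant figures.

31.7 km/h

Solving KE = ½mv² for v: v = √(2·KE/m).
KE = 732 J; m = 18.9 kg.
v = 8.801 m/s
8.801 m/s × (1 km/h / 0.2778 m/s) = 31.68 km/h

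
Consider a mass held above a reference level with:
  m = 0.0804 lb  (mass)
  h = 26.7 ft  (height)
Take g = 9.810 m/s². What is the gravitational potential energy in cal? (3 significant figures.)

0.696 cal

Directly: PE = mgh.
m = 0.0804 lb = 0.03647 kg; h = 26.7 ft = 8.138 m; g = 9.810 m/s².
PE = 2.912 J  (the unit combination reduces to kg·m²/s² = J)
2.912 J × (1 cal / 4.184 J) = 0.6959 cal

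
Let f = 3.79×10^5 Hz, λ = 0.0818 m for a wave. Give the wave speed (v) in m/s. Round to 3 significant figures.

Directly: v = fλ.
f = 3.79×10^5 Hz; λ = 0.0818 m.
v = 31002 m/s

31000 m/s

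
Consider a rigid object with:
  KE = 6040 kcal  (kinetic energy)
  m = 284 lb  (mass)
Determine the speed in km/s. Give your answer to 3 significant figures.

0.626 km/s

Rearranging KE = ½mv² for v: v = √(2·KE/m).
KE = 6040 kcal = 2.527×10^7 J; m = 284 lb = 128.8 kg.
v = 626.4 m/s
626.4 m/s × (1 km/s / 1000 m/s) = 0.6264 km/s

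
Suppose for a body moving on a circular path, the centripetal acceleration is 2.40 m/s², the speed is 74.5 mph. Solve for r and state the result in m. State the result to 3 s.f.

462 m

Rearranging a = v²/r for r: r = v²/a.
a = 2.40 m/s²; v = 74.5 mph = 33.30 m/s.
r = 462.2 m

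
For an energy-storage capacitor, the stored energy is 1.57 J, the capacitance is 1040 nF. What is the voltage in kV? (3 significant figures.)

1.74 kV

Rearranging: V = √(2E/C).
E = 1.57 J; C = 1040 nF = 1.040×10^-6 F.
V = 1738 V
1738 V × (1 kV / 1000 V) = 1.738 kV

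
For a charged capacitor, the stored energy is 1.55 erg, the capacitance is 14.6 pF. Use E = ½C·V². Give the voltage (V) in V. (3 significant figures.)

146 V

Solving E = ½C·V² for V: V = √(2E/C).
E = 1.55 erg = 1.550×10^-7 J; C = 14.6 pF = 1.460×10^-11 F.
V = 145.7 V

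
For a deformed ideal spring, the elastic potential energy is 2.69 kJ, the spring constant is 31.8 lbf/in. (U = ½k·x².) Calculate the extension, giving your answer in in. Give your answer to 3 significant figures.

Solving U = ½k·x² for x: x = √(2U/k).
U = 2.69 kJ = 2690 J; k = 31.8 lbf/in = 5569 N/m.
x = 0.9829 m
0.9829 m × (1 in / 0.02540 m) = 38.70 in

38.7 in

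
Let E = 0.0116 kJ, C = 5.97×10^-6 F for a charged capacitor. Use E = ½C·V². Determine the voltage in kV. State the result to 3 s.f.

1.97 kV

Solving E = ½C·V² for V: V = √(2E/C).
E = 0.0116 kJ = 11.60 J; C = 5.97×10^-6 F.
V = 1971 V
1971 V × (1 kV / 1000 V) = 1.971 kV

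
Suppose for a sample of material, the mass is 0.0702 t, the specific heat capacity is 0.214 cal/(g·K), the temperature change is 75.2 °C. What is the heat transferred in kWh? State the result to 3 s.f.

Directly: Q = mcΔT.
m = 0.0702 t = 70.20 kg; c = 0.214 cal/(g·K) = 895.4 J/(kg·K); ΔT = 75.2 °C = 75.20 K.
Q = 4.727×10^6 J  (the unit combination reduces to kg·m²/s² = J)
4.727×10^6 J × (1 kWh / 3.600×10^6 J) = 1.313 kWh

1.31 kWh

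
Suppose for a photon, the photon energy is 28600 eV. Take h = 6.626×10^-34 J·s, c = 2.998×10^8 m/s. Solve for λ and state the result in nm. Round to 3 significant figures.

Solving E = h·c/λ for λ: λ = hc/E.
E = 28600 eV = 4.582×10^-15 J; h = 6.626×10^-34 J·s; c = 2.998×10^8 m/s.
λ = 4.335×10^-11 m
4.335×10^-11 m × (1 nm / 1.000×10^-9 m) = 0.04335 nm

0.0434 nm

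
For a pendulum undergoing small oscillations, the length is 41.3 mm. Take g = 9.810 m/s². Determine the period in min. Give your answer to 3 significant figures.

Directly: T = 2π√(L/g).
L = 41.3 mm = 0.04130 m; g = 9.810 m/s².
T = 0.4077 s
0.4077 s × (1 min / 60.00 s) = 0.006795 min

0.00679 min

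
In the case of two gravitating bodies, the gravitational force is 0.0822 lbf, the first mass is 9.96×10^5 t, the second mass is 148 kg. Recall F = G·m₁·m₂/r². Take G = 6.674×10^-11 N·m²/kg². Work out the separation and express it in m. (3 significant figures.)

Solving F = G·m₁·m₂/r² for r: r = √(G·m₁m₂/F).
F = 0.0822 lbf = 0.3656 N; m₁ = 9.96×10^5 t = 9.960×10^8 kg; m₂ = 148 kg; G = 6.674×10^-11 N·m²/kg².
r = 5.187 m

5.19 m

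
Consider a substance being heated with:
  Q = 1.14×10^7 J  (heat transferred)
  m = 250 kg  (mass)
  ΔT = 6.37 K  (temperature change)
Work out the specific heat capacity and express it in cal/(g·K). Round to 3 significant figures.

1.71 cal/(g·K)

Rearranging Q = m·c·ΔT for c: c = Q/(m·ΔT).
Q = 1.14×10^7 J; m = 250 kg; ΔT = 6.37 K.
c = 7159 J/(kg·K)
7159 J/(kg·K) × (1 cal/(g·K) / 4184 J/(kg·K)) = 1.711 cal/(g·K)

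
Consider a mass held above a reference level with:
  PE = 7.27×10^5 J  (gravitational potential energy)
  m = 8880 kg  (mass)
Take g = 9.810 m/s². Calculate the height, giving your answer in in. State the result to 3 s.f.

Rearranging: h = PE/(m·g).
PE = 7.27×10^5 J; m = 8880 kg; g = 9.810 m/s².
h = 8.346 m
8.346 m × (1 in / 0.02540 m) = 328.6 in

329 in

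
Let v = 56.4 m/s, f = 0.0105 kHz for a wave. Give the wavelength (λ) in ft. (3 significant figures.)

17.6 ft

Solving v = f·λ for λ: λ = v/f.
v = 56.4 m/s; f = 0.0105 kHz = 10.50 Hz.
λ = 5.371 m
5.371 m × (1 ft / 0.3048 m) = 17.62 ft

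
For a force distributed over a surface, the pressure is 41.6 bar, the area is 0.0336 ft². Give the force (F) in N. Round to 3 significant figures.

Rearranging P = F/A for F: F = P·A.
P = 41.6 bar = 4.160×10^6 Pa; A = 0.0336 ft² = 0.003122 m².
F = 12986 N

13000 N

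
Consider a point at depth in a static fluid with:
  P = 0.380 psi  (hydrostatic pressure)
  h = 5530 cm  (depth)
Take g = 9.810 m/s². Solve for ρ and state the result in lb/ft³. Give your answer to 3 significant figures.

0.302 lb/ft³

Rearranging: ρ = P/(g·h).
P = 0.380 psi = 2620 Pa; h = 5530 cm = 55.30 m; g = 9.810 m/s².
ρ = 4.830 kg/m³
4.830 kg/m³ × (1 lb/ft³ / 16.02 kg/m³) = 0.3015 lb/ft³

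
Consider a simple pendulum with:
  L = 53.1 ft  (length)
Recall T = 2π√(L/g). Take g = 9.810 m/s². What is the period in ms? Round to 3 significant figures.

T is given directly by: T = 2π√(L/g).
L = 53.1 ft = 16.18 m; g = 9.810 m/s².
T = 8.070 s
8.070 s × (1 ms / 0.001000 s) = 8070 ms

8070 ms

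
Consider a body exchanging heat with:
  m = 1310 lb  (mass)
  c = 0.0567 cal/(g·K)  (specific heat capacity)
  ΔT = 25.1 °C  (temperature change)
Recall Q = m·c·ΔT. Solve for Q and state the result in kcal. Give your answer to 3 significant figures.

846 kcal

Q is given directly by: Q = mcΔT.
m = 1310 lb = 594.2 kg; c = 0.0567 cal/(g·K) = 237.2 J/(kg·K); ΔT = 25.1 °C = 25.10 K.
Q = 3.538×10^6 J
3.538×10^6 J × (1 kcal / 4184 J) = 845.7 kcal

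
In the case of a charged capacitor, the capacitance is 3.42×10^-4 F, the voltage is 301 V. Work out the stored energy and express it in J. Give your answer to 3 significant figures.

15.5 J

E is given directly by: E = ½CV².
C = 3.42×10^-4 F; V = 301 V.
E = 15.49 J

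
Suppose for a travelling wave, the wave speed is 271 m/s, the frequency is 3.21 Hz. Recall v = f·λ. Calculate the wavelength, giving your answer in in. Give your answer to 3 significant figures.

Rearranging: λ = v/f.
v = 271 m/s; f = 3.21 Hz.
λ = 84.42 m
84.42 m × (1 in / 0.02540 m) = 3324 in

3320 in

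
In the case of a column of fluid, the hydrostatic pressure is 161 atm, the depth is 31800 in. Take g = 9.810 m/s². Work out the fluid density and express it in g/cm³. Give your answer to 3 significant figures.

Rearranging: ρ = P/(g·h).
P = 161 atm = 1.631×10^7 Pa; h = 31800 in = 807.7 m; g = 9.810 m/s².
ρ = 2059 kg/m³
2059 kg/m³ × (1 g/cm³ / 1000 kg/m³) = 2.059 g/cm³

2.06 g/cm³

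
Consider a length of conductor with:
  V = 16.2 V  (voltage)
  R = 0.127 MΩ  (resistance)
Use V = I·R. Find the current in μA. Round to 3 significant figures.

From Ohm's law: I = V/R.
V = 16.2 V; R = 0.127 MΩ = 1.270×10^5 Ω.
I = 1.276×10^-4 A
1.276×10^-4 A × (1 μA / 1.000×10^-6 A) = 127.6 μA

128 μA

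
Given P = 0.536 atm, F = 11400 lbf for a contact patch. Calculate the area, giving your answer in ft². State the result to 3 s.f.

10.1 ft²

Rearranging P = F/A for A: A = F/P.
P = 0.536 atm = 54310 Pa; F = 11400 lbf = 50710 N.
A = 0.9337 m²
0.9337 m² × (1 ft² / 0.09290 m²) = 10.05 ft²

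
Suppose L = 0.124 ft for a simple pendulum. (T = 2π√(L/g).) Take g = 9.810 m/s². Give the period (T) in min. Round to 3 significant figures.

Directly: T = 2π√(L/g).
L = 0.124 ft = 0.03780 m; g = 9.810 m/s².
T = 0.3900 s
0.3900 s × (1 min / 60.00 s) = 0.006500 min

0.00650 min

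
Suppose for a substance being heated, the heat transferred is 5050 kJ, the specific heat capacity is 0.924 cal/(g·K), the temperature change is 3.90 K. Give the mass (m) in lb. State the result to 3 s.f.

Rearranging: m = Q/(c·ΔT).
Q = 5050 kJ = 5.050×10^6 J; c = 0.924 cal/(g·K) = 3866 J/(kg·K); ΔT = 3.90 K.
m = 334.9 kg
334.9 kg × (1 lb / 0.4536 kg) = 738.4 lb

738 lb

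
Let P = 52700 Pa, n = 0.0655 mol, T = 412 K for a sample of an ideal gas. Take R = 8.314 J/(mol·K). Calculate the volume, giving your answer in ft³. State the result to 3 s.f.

0.150 ft³

Rearranging PV = nRT for V: V = nRT/P.
P = 52700 Pa; n = 0.0655 mol; T = 412 K; R = 8.314 J/(mol·K).
V = 0.004257 m³
0.004257 m³ × (1 ft³ / 0.02832 m³) = 0.1503 ft³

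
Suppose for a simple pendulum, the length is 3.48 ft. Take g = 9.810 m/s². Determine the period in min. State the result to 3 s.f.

0.0344 min

T is given directly by: T = 2π√(L/g).
L = 3.48 ft = 1.061 m; g = 9.810 m/s².
T = 2.066 s
2.066 s × (1 min / 60.00 s) = 0.03443 min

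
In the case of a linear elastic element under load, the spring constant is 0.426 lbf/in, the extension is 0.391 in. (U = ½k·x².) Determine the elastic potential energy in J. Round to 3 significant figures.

0.00368 J

U is given directly by: U = ½kx².
k = 0.426 lbf/in = 74.60 N/m; x = 0.391 in = 0.009931 m.
U = 0.003679 J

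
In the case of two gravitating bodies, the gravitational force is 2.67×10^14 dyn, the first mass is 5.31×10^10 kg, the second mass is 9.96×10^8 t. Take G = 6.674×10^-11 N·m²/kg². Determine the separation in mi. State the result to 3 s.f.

0.0226 mi

Rearranging: r = √(G·m₁m₂/F).
F = 2.67×10^14 dyn = 2.670×10^9 N; m₁ = 5.31×10^10 kg; m₂ = 9.96×10^8 t = 9.960×10^11 kg; G = 6.674×10^-11 N·m²/kg².
r = 36.36 m
36.36 m × (1 mi / 1609 m) = 0.02259 mi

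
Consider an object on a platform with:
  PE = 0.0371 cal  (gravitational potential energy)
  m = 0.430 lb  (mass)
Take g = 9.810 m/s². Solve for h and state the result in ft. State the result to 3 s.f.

Rearranging PE = m·g·h for h: h = PE/(m·g).
PE = 0.0371 cal = 0.1552 J; m = 0.430 lb = 0.1950 kg; g = 9.810 m/s².
h = 0.08113 m
0.08113 m × (1 ft / 0.3048 m) = 0.2662 ft

0.266 ft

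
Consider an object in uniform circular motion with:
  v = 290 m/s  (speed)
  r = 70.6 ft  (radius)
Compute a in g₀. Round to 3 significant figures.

Directly: a = v²/r.
v = 290 m/s; r = 70.6 ft = 21.52 m.
a = 3908 m/s²
3908 m/s² × (1 g₀ / 9.807 m/s²) = 398.5 g₀

399 g₀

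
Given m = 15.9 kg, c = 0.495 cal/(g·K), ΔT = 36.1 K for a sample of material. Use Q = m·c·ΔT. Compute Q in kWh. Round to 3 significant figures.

0.330 kWh

Q is given directly by: Q = mcΔT.
m = 15.9 kg; c = 0.495 cal/(g·K) = 2071 J/(kg·K); ΔT = 36.1 K.
Q = 1.189×10^6 J
1.189×10^6 J × (1 kWh / 3.600×10^6 J) = 0.3302 kWh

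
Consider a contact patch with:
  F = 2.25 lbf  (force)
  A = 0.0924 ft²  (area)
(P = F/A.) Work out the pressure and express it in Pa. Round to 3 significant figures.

Directly: P = F/A.
F = 2.25 lbf = 10.01 N; A = 0.0924 ft² = 0.008584 m².
P = 1166 Pa

1170 Pa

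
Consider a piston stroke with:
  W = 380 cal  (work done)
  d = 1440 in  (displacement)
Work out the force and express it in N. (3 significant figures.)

Solving W = F·d for F: F = W/d.
W = 380 cal = 1590 J; d = 1440 in = 36.58 m.
F = 43.47 N

43.5 N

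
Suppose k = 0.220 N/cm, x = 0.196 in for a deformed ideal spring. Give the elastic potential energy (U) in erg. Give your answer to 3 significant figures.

Directly: U = ½kx².
k = 0.220 N/cm = 22.00 N/m; x = 0.196 in = 0.004978 m.
U = 2.726×10^-4 J  (the unit combination reduces to kg·m²/s² = J)
2.726×10^-4 J × (1 erg / 1.000×10^-7 J) = 2726 erg

2730 erg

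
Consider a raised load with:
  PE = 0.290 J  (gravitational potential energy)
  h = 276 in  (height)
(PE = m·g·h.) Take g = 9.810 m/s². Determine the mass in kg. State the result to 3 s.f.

0.00422 kg

Solving PE = m·g·h for m: m = PE/(g·h).
PE = 0.290 J; h = 276 in = 7.010 m; g = 9.810 m/s².
m = 0.004217 kg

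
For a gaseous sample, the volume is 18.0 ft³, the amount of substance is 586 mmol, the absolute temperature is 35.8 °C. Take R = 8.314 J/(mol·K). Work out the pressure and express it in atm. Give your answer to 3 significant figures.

P is given directly by: P = nRT/V.
V = 18.0 ft³ = 0.5097 m³; n = 586 mmol = 0.5860 mol; T = 35.8 °C = 308.9 K; R = 8.314 J/(mol·K).
P = 2953 Pa  (the unit combination reduces to kg/(m·s²) = Pa)
2953 Pa × (1 atm / 1.013×10^5 Pa) = 0.02914 atm

0.0291 atm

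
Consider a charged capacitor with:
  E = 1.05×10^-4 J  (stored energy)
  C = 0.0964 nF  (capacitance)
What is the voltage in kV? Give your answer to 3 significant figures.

Rearranging: V = √(2E/C).
E = 1.05×10^-4 J; C = 0.0964 nF = 9.640×10^-11 F.
V = 1476 V
1476 V × (1 kV / 1000 V) = 1.476 kV

1.48 kV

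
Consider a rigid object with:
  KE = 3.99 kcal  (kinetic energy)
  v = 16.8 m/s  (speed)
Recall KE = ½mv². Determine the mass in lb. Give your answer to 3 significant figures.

Solving KE = ½mv² for m: m = 2·KE/v².
KE = 3.99 kcal = 16694 J; v = 16.8 m/s.
m = 118.3 kg
118.3 kg × (1 lb / 0.4536 kg) = 260.8 lb

261 lb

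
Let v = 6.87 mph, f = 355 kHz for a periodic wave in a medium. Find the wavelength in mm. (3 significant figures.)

Solving v = f·λ for λ: λ = v/f.
v = 6.87 mph = 3.071 m/s; f = 355 kHz = 3.550×10^5 Hz.
λ = 8.651×10^-6 m
8.651×10^-6 m × (1 mm / 0.001000 m) = 0.008651 mm

0.00865 mm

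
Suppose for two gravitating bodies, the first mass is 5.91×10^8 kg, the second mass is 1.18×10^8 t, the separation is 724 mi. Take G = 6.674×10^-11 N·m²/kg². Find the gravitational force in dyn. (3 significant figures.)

343 dyn

From Newton's law of gravitation: F = Gm₁m₂/r².
m₁ = 5.91×10^8 kg; m₂ = 1.18×10^8 t = 1.180×10^11 kg; r = 724 mi = 1.165×10^6 m; G = 6.674×10^-11 N·m²/kg².
F = 0.003428 N  (the unit combination reduces to kg·m/s² = N)
0.003428 N × (1 dyn / 1.000×10^-5 N) = 342.8 dyn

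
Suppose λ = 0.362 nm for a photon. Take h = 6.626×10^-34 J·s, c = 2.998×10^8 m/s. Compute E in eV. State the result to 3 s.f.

Directly: E = hc/λ.
λ = 0.362 nm = 3.620×10^-10 m; h = 6.626×10^-34 J·s; c = 2.998×10^8 m/s.
E = 5.487×10^-16 J  (the unit combination reduces to kg·m²/s² = J)
5.487×10^-16 J × (1 eV / 1.602×10^-19 J) = 3425 eV

3430 eV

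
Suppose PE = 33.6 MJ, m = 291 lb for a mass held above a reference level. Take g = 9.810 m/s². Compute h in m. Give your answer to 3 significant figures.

25900 m

Rearranging PE = m·g·h for h: h = PE/(m·g).
PE = 33.6 MJ = 3.360×10^7 J; m = 291 lb = 132.0 kg; g = 9.810 m/s².
h = 25948 m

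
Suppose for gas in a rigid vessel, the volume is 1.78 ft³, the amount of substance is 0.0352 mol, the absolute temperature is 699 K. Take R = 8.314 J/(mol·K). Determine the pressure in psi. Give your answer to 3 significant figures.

0.589 psi

P is given directly by: P = nRT/V.
V = 1.78 ft³ = 0.05040 m³; n = 0.0352 mol; T = 699 K; R = 8.314 J/(mol·K).
P = 4058 Pa
4058 Pa × (1 psi / 6895 Pa) = 0.5886 psi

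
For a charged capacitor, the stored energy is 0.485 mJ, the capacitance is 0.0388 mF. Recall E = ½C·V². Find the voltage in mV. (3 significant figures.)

5000 mV

Rearranging: V = √(2E/C).
E = 0.485 mJ = 4.850×10^-4 J; C = 0.0388 mF = 3.880×10^-5 F.
V = 5.000 V  (the unit combination reduces to kg·m²/(A·s³) = V)
5.000 V × (1 mV / 0.001000 V) = 5000 mV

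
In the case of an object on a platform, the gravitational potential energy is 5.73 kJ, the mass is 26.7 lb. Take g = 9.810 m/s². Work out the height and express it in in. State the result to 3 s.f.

1900 in

Rearranging: h = PE/(m·g).
PE = 5.73 kJ = 5730 J; m = 26.7 lb = 12.11 kg; g = 9.810 m/s².
h = 48.23 m
48.23 m × (1 in / 0.02540 m) = 1899 in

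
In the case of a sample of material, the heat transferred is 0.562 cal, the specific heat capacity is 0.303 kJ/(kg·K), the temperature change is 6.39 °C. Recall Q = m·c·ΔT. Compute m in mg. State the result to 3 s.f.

1210 mg

Rearranging: m = Q/(c·ΔT).
Q = 0.562 cal = 2.351 J; c = 0.303 kJ/(kg·K) = 303.0 J/(kg·K); ΔT = 6.39 °C = 6.390 K.
m = 0.001214 kg
0.001214 kg × (1 mg / 1.000×10^-6 kg) = 1214 mg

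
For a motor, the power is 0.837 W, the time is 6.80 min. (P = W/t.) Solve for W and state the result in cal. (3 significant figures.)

81.6 cal

Solving P = W/t for W: W = P·t.
P = 0.837 W; t = 6.80 min = 408.0 s.
W = 341.5 J
341.5 J × (1 cal / 4.184 J) = 81.62 cal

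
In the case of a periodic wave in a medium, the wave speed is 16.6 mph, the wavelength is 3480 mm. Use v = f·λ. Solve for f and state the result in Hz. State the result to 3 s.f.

2.13 Hz

Solving v = f·λ for f: f = v/λ.
v = 16.6 mph = 7.421 m/s; λ = 3480 mm = 3.480 m.
f = 2.132 Hz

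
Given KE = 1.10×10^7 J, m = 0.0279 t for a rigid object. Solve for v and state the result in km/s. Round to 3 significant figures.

0.888 km/s

Rearranging KE = ½mv² for v: v = √(2·KE/m).
KE = 1.10×10^7 J; m = 0.0279 t = 27.90 kg.
v = 888.0 m/s
888.0 m/s × (1 km/s / 1000 m/s) = 0.8880 km/s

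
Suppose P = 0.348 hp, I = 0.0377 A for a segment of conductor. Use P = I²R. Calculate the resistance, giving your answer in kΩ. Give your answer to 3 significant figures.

183 kΩ

Rearranging: R = P/I².
P = 0.348 hp = 259.5 W; I = 0.0377 A.
R = 1.826×10^5 Ω
1.826×10^5 Ω × (1 kΩ / 1000 Ω) = 182.6 kΩ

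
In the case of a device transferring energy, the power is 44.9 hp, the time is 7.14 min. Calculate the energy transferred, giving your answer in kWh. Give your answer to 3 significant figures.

Rearranging: W = P·t.
P = 44.9 hp = 33482 W; t = 7.14 min = 428.4 s.
W = 1.434×10^7 J
1.434×10^7 J × (1 kWh / 3.600×10^6 J) = 3.984 kWh

3.98 kWh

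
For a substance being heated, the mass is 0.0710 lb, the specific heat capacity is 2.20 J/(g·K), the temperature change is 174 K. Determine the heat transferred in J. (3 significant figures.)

12300 J

Q is given directly by: Q = mcΔT.
m = 0.0710 lb = 0.03221 kg; c = 2.20 J/(g·K) = 2200 J/(kg·K); ΔT = 174 K.
Q = 12328 J  (the unit combination reduces to kg·m²/s² = J)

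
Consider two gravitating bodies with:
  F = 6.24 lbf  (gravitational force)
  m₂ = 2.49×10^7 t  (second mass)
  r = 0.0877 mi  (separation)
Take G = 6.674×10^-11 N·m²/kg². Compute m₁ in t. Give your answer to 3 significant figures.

From Newton's law of gravitation: m₁ = F·r²/(G·m₂).
F = 6.24 lbf = 27.76 N; m₂ = 2.49×10^7 t = 2.490×10^10 kg; r = 0.0877 mi = 141.1 m; G = 6.674×10^-11 N·m²/kg².
m₁ = 3.327×10^5 kg
3.327×10^5 kg × (1 t / 1000 kg) = 332.7 t

333 t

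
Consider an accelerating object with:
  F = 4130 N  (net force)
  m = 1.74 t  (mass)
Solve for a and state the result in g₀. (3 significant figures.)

Rearranging: a = F/m.
F = 4130 N; m = 1.74 t = 1740 kg.
a = 2.374 m/s²
2.374 m/s² × (1 g₀ / 9.807 m/s²) = 0.2420 g₀

0.242 g₀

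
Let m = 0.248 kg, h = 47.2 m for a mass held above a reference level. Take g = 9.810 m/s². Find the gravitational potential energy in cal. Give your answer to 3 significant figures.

PE is given directly by: PE = mgh.
m = 0.248 kg; h = 47.2 m; g = 9.810 m/s².
PE = 114.8 J
114.8 J × (1 cal / 4.184 J) = 27.45 cal

27.4 cal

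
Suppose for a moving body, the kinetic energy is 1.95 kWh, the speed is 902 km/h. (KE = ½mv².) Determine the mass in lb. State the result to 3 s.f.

Rearranging KE = ½mv² for m: m = 2·KE/v².
KE = 1.95 kWh = 7.020×10^6 J; v = 902 km/h = 250.6 m/s.
m = 223.6 kg
223.6 kg × (1 lb / 0.4536 kg) = 493.1 lb

493 lb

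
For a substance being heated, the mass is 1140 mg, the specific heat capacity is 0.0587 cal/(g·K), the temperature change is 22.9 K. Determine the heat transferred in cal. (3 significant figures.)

1.53 cal

Q is given directly by: Q = mcΔT.
m = 1140 mg = 0.001140 kg; c = 0.0587 cal/(g·K) = 245.6 J/(kg·K); ΔT = 22.9 K.
Q = 6.412 J
6.412 J × (1 cal / 4.184 J) = 1.532 cal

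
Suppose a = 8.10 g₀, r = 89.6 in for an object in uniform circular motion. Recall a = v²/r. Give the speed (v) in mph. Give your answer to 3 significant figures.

Solving a = v²/r for v: v = √(a·r).
a = 8.10 g₀ = 79.43 m/s²; r = 89.6 in = 2.276 m.
v = 13.45 m/s
13.45 m/s × (1 mph / 0.4470 m/s) = 30.08 mph

30.1 mph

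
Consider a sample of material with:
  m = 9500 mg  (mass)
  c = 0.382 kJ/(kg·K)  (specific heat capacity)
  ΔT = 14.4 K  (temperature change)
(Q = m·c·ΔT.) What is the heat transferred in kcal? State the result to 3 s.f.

0.0125 kcal

Directly: Q = mcΔT.
m = 9500 mg = 0.009500 kg; c = 0.382 kJ/(kg·K) = 382.0 J/(kg·K); ΔT = 14.4 K.
Q = 52.26 J
52.26 J × (1 kcal / 4184 J) = 0.01249 kcal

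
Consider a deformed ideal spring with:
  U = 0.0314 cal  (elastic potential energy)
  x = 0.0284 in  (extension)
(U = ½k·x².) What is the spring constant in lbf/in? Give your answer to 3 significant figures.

2880 lbf/in

Solving U = ½k·x² for k: k = 2U/x².
U = 0.0314 cal = 0.1314 J; x = 0.0284 in = 7.214×10^-4 m.
k = 5.049×10^5 N/m
5.049×10^5 N/m × (1 lbf/in / 175.1 N/m) = 2883 lbf/in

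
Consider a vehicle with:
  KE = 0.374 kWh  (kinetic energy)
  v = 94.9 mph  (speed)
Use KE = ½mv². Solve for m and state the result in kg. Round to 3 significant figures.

1500 kg

Rearranging KE = ½mv² for m: m = 2·KE/v².
KE = 0.374 kWh = 1.346×10^6 J; v = 94.9 mph = 42.42 m/s.
m = 1496 kg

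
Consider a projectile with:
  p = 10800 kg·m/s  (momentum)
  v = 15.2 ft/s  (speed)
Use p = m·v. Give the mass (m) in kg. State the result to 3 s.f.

Rearranging: m = p/v.
p = 10800 kg·m/s; v = 15.2 ft/s = 4.633 m/s.
m = 2331 kg

2330 kg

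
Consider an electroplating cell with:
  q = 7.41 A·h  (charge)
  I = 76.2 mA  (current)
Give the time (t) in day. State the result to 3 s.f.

4.05 day

Rearranging q = I·t for t: t = q/I.
q = 7.41 A·h = 26676 C; I = 76.2 mA = 0.07620 A.
t = 3.501×10^5 s
3.501×10^5 s × (1 day / 86400 s) = 4.052 day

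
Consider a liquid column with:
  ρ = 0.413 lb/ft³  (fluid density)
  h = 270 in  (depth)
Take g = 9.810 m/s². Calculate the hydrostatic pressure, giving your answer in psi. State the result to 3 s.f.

P is given directly by: P = ρgh.
ρ = 0.413 lb/ft³ = 6.616 kg/m³; h = 270 in = 6.858 m; g = 9.810 m/s².
P = 445.1 Pa
445.1 Pa × (1 psi / 6895 Pa) = 0.06455 psi

0.0646 psi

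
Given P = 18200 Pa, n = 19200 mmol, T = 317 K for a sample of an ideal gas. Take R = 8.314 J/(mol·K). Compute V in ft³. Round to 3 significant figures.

98.2 ft³

Rearranging: V = nRT/P.
P = 18200 Pa; n = 19200 mmol = 19.20 mol; T = 317 K; R = 8.314 J/(mol·K).
V = 2.780 m³
2.780 m³ × (1 ft³ / 0.02832 m³) = 98.19 ft³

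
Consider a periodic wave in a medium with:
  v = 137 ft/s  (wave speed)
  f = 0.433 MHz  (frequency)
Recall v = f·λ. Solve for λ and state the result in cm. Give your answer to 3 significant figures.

0.00964 cm

Rearranging v = f·λ for λ: λ = v/f.
v = 137 ft/s = 41.76 m/s; f = 0.433 MHz = 4.330×10^5 Hz.
λ = 9.644×10^-5 m
9.644×10^-5 m × (1 cm / 0.01000 m) = 0.009644 cm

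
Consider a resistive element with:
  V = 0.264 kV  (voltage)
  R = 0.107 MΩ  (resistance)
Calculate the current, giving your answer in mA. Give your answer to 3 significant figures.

From Ohm's law: I = V/R.
V = 0.264 kV = 264.0 V; R = 0.107 MΩ = 1.070×10^5 Ω.
I = 0.002467 A
0.002467 A × (1 mA / 0.001000 A) = 2.467 mA

2.47 mA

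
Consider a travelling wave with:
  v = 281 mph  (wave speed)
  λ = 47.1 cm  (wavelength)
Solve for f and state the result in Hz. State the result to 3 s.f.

Rearranging: f = v/λ.
v = 281 mph = 125.6 m/s; λ = 47.1 cm = 0.4710 m.
f = 266.7 Hz

267 Hz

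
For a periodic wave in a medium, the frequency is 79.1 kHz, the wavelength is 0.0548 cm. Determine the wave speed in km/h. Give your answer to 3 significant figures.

Directly: v = fλ.
f = 79.1 kHz = 79100 Hz; λ = 0.0548 cm = 5.480×10^-4 m.
v = 43.35 m/s
43.35 m/s × (1 km/h / 0.2778 m/s) = 156.0 km/h

156 km/h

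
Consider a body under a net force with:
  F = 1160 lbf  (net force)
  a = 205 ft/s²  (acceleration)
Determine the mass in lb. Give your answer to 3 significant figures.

182 lb

From Newton's second law: m = F/a.
F = 1160 lbf = 5160 N; a = 205 ft/s² = 62.48 m/s².
m = 82.58 kg
82.58 kg × (1 lb / 0.4536 kg) = 182.1 lb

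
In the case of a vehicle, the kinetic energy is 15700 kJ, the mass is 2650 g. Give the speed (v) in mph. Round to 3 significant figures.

Solving KE = ½mv² for v: v = √(2·KE/m).
KE = 15700 kJ = 1.570×10^7 J; m = 2650 g = 2.650 kg.
v = 3442 m/s
3442 m/s × (1 mph / 0.4470 m/s) = 7700 mph

7700 mph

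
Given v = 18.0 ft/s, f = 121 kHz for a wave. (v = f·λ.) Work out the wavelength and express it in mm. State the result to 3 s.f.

Rearranging: λ = v/f.
v = 18.0 ft/s = 5.486 m/s; f = 121 kHz = 1.210×10^5 Hz.
λ = 4.534×10^-5 m
4.534×10^-5 m × (1 mm / 0.001000 m) = 0.04534 mm

0.0453 mm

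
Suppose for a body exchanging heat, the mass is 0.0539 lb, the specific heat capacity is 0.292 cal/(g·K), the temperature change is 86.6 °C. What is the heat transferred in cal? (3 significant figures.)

618 cal

Q is given directly by: Q = mcΔT.
m = 0.0539 lb = 0.02445 kg; c = 0.292 cal/(g·K) = 1222 J/(kg·K); ΔT = 86.6 °C = 86.60 K.
Q = 2587 J
2587 J × (1 cal / 4.184 J) = 618.2 cal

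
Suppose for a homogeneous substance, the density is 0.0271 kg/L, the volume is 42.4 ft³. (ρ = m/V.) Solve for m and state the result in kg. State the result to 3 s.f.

Rearranging ρ = m/V for m: m = ρV.
ρ = 0.0271 kg/L = 27.10 kg/m³; V = 42.4 ft³ = 1.201 m³.
m = 32.54 kg

32.5 kg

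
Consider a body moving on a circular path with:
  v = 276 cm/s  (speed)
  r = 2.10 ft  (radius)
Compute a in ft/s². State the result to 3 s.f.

39.0 ft/s²

a is given directly by: a = v²/r.
v = 276 cm/s = 2.760 m/s; r = 2.10 ft = 0.6401 m.
a = 11.90 m/s²
11.90 m/s² × (1 ft/s² / 0.3048 m/s²) = 39.05 ft/s²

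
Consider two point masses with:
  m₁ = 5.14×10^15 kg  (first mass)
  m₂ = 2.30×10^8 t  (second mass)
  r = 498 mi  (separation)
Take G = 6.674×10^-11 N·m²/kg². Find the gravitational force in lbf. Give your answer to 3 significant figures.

27600 lbf

From Newton's law of gravitation: F = Gm₁m₂/r².
m₁ = 5.14×10^15 kg; m₂ = 2.30×10^8 t = 2.300×10^11 kg; r = 498 mi = 8.015×10^5 m; G = 6.674×10^-11 N·m²/kg².
F = 1.228×10^5 N
1.228×10^5 N × (1 lbf / 4.448 N) = 27614 lbf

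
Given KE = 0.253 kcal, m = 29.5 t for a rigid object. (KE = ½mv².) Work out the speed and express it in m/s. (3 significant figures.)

Solving KE = ½mv² for v: v = √(2·KE/m).
KE = 0.253 kcal = 1059 J; m = 29.5 t = 29500 kg.
v = 0.2679 m/s

0.268 m/s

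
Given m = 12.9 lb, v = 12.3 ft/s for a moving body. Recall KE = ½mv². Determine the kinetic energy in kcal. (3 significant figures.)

KE is given directly by: KE = ½mv².
m = 12.9 lb = 5.851 kg; v = 12.3 ft/s = 3.749 m/s.
KE = 41.12 J
41.12 J × (1 kcal / 4184 J) = 0.009828 kcal

0.00983 kcal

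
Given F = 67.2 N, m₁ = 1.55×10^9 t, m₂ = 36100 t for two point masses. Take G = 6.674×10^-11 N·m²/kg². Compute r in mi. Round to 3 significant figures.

From Newton's law of gravitation: r = √(G·m₁m₂/F).
F = 67.2 N; m₁ = 1.55×10^9 t = 1.550×10^12 kg; m₂ = 36100 t = 3.610×10^7 kg; G = 6.674×10^-11 N·m²/kg².
r = 7455 m
7455 m × (1 mi / 1609 m) = 4.632 mi

4.63 mi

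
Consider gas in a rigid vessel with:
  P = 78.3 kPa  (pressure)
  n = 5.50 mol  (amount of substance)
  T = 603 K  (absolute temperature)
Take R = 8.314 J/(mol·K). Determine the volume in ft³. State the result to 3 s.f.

12.4 ft³

Rearranging: V = nRT/P.
P = 78.3 kPa = 78300 Pa; n = 5.50 mol; T = 603 K; R = 8.314 J/(mol·K).
V = 0.3522 m³
0.3522 m³ × (1 ft³ / 0.02832 m³) = 12.44 ft³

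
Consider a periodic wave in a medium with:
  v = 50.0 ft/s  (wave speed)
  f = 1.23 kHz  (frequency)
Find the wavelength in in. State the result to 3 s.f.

Rearranging: λ = v/f.
v = 50.0 ft/s = 15.24 m/s; f = 1.23 kHz = 1230 Hz.
λ = 0.01239 m
0.01239 m × (1 in / 0.02540 m) = 0.4878 in

0.488 in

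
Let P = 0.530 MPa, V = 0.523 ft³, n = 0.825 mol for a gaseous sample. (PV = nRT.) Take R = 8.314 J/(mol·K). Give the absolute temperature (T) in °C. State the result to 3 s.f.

From the ideal-gas law: T = PV/(nR).
P = 0.530 MPa = 5.300×10^5 Pa; V = 0.523 ft³ = 0.01481 m³; n = 0.825 mol; R = 8.314 J/(mol·K).
T = 1144 K
1144 K − 273.15 = 871.2 °C

871 °C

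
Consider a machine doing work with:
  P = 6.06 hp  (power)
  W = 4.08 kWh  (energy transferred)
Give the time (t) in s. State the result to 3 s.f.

Rearranging: t = W/P.
P = 6.06 hp = 4519 W; W = 4.08 kWh = 1.469×10^7 J.
t = 3250 s

3250 s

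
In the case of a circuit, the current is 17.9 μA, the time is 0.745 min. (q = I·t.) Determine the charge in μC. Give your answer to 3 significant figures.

800 μC

Directly: q = It.
I = 17.9 μA = 1.790×10^-5 A; t = 0.745 min = 44.70 s.
q = 8.001×10^-4 C  (the unit combination reduces to A·s = C)
8.001×10^-4 C × (1 μC / 1.000×10^-6 C) = 800.1 μC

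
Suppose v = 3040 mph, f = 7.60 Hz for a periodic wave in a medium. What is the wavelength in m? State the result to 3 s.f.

179 m

Solving v = f·λ for λ: λ = v/f.
v = 3040 mph = 1359 m/s; f = 7.60 Hz.
λ = 178.8 m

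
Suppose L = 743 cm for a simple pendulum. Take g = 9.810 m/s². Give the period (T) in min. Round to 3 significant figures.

0.0911 min

Directly: T = 2π√(L/g).
L = 743 cm = 7.430 m; g = 9.810 m/s².
T = 5.468 s
5.468 s × (1 min / 60.00 s) = 0.09114 min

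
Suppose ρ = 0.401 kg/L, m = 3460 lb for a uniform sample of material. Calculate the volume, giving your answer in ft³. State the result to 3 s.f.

Solving ρ = m/V for V: V = m/ρ.
ρ = 0.401 kg/L = 401.0 kg/m³; m = 3460 lb = 1569 kg.
V = 3.914 m³
3.914 m³ × (1 ft³ / 0.02832 m³) = 138.2 ft³

138 ft³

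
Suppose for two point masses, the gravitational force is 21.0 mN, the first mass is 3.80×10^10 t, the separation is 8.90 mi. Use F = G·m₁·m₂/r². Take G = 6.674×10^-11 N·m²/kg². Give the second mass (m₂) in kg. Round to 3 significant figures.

1700 kg

Solving F = G·m₁·m₂/r² for m₂: m₂ = F·r²/(G·m₁).
F = 21.0 mN = 0.02100 N; m₁ = 3.80×10^10 t = 3.800×10^13 kg; r = 8.90 mi = 14323 m; G = 6.674×10^-11 N·m²/kg².
m₂ = 1699 kg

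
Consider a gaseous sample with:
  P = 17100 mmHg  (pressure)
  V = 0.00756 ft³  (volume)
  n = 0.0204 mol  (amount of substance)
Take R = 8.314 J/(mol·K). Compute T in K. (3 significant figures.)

From the ideal-gas law: T = PV/(nR).
P = 17100 mmHg = 2.280×10^6 Pa; V = 0.00756 ft³ = 2.141×10^-4 m³; n = 0.0204 mol; R = 8.314 J/(mol·K).
T = 2878 K

2880 K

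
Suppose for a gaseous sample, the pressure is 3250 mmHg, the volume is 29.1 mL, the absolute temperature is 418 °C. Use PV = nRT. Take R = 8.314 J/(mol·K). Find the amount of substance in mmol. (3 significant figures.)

From the ideal-gas law: n = PV/(RT).
P = 3250 mmHg = 4.333×10^5 Pa; V = 29.1 mL = 2.910×10^-5 m³; T = 418 °C = 691.1 K; R = 8.314 J/(mol·K).
n = 0.002194 mol
0.002194 mol × (1 mmol / 0.001000 mol) = 2.194 mmol

2.19 mmol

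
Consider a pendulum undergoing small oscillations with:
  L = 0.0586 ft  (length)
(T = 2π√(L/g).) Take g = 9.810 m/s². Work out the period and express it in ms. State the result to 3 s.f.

268 ms

T is given directly by: T = 2π√(L/g).
L = 0.0586 ft = 0.01786 m; g = 9.810 m/s².
T = 0.2681 s
0.2681 s × (1 ms / 0.001000 s) = 268.1 ms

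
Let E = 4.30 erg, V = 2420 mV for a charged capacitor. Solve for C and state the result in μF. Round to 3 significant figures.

0.147 μF

Solving E = ½C·V² for C: C = 2E/V².
E = 4.30 erg = 4.300×10^-7 J; V = 2420 mV = 2.420 V.
C = 1.468×10^-7 F
1.468×10^-7 F × (1 μF / 1.000×10^-6 F) = 0.1468 μF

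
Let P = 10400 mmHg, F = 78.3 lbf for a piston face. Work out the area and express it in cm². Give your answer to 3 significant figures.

Rearranging: A = F/P.
P = 10400 mmHg = 1.387×10^6 Pa; F = 78.3 lbf = 348.3 N.
A = 2.512×10^-4 m²
2.512×10^-4 m² × (1 cm² / 1.000×10^-4 m²) = 2.512 cm²

2.51 cm²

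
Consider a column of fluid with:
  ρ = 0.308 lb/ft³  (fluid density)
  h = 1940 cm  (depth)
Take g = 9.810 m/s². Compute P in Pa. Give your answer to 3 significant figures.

Directly: P = ρgh.
ρ = 0.308 lb/ft³ = 4.934 kg/m³; h = 1940 cm = 19.40 m; g = 9.810 m/s².
P = 938.9 Pa

939 Pa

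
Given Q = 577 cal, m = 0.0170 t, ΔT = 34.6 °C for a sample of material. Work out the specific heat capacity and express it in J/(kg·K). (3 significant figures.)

Rearranging Q = m·c·ΔT for c: c = Q/(m·ΔT).
Q = 577 cal = 2414 J; m = 0.0170 t = 17.00 kg; ΔT = 34.6 °C = 34.60 K.
c = 4.104 J/(kg·K)

4.10 J/(kg·K)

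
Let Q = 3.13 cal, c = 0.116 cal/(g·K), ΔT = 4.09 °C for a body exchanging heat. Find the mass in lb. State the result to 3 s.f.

0.0145 lb

Rearranging Q = m·c·ΔT for m: m = Q/(c·ΔT).
Q = 3.13 cal = 13.10 J; c = 0.116 cal/(g·K) = 485.3 J/(kg·K); ΔT = 4.09 °C = 4.090 K.
m = 0.006597 kg
0.006597 kg × (1 lb / 0.4536 kg) = 0.01454 lb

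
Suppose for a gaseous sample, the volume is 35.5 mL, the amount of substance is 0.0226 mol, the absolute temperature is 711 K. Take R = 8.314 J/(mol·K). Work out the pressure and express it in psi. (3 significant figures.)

546 psi

P is given directly by: P = nRT/V.
V = 35.5 mL = 3.550×10^-5 m³; n = 0.0226 mol; T = 711 K; R = 8.314 J/(mol·K).
P = 3.763×10^6 Pa  (the unit combination reduces to kg/(m·s²) = Pa)
3.763×10^6 Pa × (1 psi / 6895 Pa) = 545.8 psi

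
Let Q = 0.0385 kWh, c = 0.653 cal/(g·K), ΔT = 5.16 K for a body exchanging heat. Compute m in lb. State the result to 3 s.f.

Rearranging: m = Q/(c·ΔT).
Q = 0.0385 kWh = 1.386×10^5 J; c = 0.653 cal/(g·K) = 2732 J/(kg·K); ΔT = 5.16 K.
m = 9.831 kg
9.831 kg × (1 lb / 0.4536 kg) = 21.67 lb

21.7 lb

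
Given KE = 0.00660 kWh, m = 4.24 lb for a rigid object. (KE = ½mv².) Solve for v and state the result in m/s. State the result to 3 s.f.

157 m/s

Rearranging KE = ½mv² for v: v = √(2·KE/m).
KE = 0.00660 kWh = 23760 J; m = 4.24 lb = 1.923 kg.
v = 157.2 m/s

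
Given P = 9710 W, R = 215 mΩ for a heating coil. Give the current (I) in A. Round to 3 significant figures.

213 A

Solving P = I²R for I: I = √(P/R).
P = 9710 W; R = 215 mΩ = 0.2150 Ω.
I = 212.5 A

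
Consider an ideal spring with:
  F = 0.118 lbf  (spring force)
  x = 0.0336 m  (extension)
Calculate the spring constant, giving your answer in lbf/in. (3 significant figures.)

Rearranging F = k·x for k: k = F/x.
F = 0.118 lbf = 0.5249 N; x = 0.0336 m.
k = 15.62 N/m
15.62 N/m × (1 lbf/in / 175.1 N/m) = 0.08920 lbf/in

0.0892 lbf/in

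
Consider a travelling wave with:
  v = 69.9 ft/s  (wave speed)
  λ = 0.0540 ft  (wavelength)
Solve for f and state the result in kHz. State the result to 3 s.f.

1.29 kHz

Solving v = f·λ for f: f = v/λ.
v = 69.9 ft/s = 21.31 m/s; λ = 0.0540 ft = 0.01646 m.
f = 1294 Hz
1294 Hz × (1 kHz / 1000 Hz) = 1.294 kHz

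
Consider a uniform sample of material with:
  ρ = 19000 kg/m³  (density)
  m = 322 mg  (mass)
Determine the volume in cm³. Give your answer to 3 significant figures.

Solving ρ = m/V for V: V = m/ρ.
ρ = 19000 kg/m³; m = 322 mg = 3.220×10^-4 kg.
V = 1.695×10^-8 m³
1.695×10^-8 m³ × (1 cm³ / 1.000×10^-6 m³) = 0.01695 cm³

0.0169 cm³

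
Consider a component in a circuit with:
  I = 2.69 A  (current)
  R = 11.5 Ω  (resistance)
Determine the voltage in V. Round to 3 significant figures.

From Ohm's law: V = IR.
I = 2.69 A; R = 11.5 Ω.
V = 30.93 V

30.9 V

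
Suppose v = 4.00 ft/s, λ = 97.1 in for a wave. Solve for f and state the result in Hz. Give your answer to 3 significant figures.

Rearranging v = f·λ for f: f = v/λ.
v = 4.00 ft/s = 1.219 m/s; λ = 97.1 in = 2.466 m.
f = 0.4943 Hz

0.494 Hz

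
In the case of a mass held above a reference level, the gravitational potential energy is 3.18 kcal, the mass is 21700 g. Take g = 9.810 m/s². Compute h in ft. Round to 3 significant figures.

205 ft

Solving PE = m·g·h for h: h = PE/(m·g).
PE = 3.18 kcal = 13305 J; m = 21700 g = 21.70 kg; g = 9.810 m/s².
h = 62.50 m
62.50 m × (1 ft / 0.3048 m) = 205.1 ft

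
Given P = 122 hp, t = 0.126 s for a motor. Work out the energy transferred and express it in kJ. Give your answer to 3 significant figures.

11.5 kJ

Rearranging: W = P·t.
P = 122 hp = 90975 W; t = 0.126 s.
W = 11463 J
11463 J × (1 kJ / 1000 J) = 11.46 kJ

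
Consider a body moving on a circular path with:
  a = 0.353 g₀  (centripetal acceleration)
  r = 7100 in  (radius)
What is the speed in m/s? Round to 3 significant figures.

Rearranging a = v²/r for v: v = √(a·r).
a = 0.353 g₀ = 3.462 m/s²; r = 7100 in = 180.3 m.
v = 24.99 m/s

25.0 m/s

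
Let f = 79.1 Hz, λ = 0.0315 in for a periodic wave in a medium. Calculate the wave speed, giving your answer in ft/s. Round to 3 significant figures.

0.208 ft/s

v is given directly by: v = fλ.
f = 79.1 Hz; λ = 0.0315 in = 8.001×10^-4 m.
v = 0.06329 m/s
0.06329 m/s × (1 ft/s / 0.3048 m/s) = 0.2076 ft/s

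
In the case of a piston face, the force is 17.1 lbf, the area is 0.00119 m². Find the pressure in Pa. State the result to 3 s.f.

Directly: P = F/A.
F = 17.1 lbf = 76.06 N; A = 0.00119 m².
P = 63920 Pa

63900 Pa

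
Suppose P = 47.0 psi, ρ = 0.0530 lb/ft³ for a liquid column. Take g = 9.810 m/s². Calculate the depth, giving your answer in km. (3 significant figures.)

Rearranging P = ρ·g·h for h: h = P/(ρ·g).
P = 47.0 psi = 3.241×10^5 Pa; ρ = 0.0530 lb/ft³ = 0.8490 kg/m³; g = 9.810 m/s².
h = 38909 m
38909 m × (1 km / 1000 m) = 38.91 km

38.9 km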